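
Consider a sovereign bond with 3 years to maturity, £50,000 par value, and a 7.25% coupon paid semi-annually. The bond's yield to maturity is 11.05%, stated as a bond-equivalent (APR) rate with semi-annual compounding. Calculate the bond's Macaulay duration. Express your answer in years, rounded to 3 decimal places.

Periodic yield y = 0.05525. Discount each cash flow and weight by its period:
  t   CF        PV=CF/(1+0.05525)^t    t·PV
  1     1,812.50     1,717.6025     1,717.6025
  2     1,812.50     1,627.6735     3,255.3470
  3     1,812.50     1,542.4530     4,627.3589
  4     1,812.50     1,461.6944     5,846.7774
  5     1,812.50     1,385.1640     6,925.8202
  6    51,812.50    37,523.4173   225,140.5037
  Σ                 45,258.0046   247,513.4098
Price P = Σ PV = 45,258.0046.
Macaulay duration = Σ(t·PV) / P = 247,513.4098 / 45,258.0046 = 5.46894 half-year periods.
In years: 5.46894 / 2 = 2.73447 years.

2.734 years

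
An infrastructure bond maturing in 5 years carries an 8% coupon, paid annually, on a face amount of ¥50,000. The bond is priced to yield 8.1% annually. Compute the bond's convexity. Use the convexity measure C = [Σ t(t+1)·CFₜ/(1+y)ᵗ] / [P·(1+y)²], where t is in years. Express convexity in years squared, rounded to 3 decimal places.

20.998

With y = 0.081:
  t   CF        PV=CF/(1+0.081)^t    t·PV        t(t+1)·PV
  1     4,000.00     3,700.2775     3,700.2775       7,400.5550
  2     4,000.00     3,423.0134     6,846.0269      20,538.0806
  3     4,000.00     3,166.5249     9,499.5747      37,998.2990
  4     4,000.00     2,929.2552    11,717.0210      58,585.1048
  5    54,000.00    36,581.8184   182,909.0922   1,097,454.5535
  Σ                 49,800.8896   214,671.9923   1,221,976.5929
P = 49,800.8896.
Convexity = Σ t(t+1)·PV / [P·(1+y)²] = 1,221,976.5929 / (49,800.8896 × 1.168561) = 20.99783.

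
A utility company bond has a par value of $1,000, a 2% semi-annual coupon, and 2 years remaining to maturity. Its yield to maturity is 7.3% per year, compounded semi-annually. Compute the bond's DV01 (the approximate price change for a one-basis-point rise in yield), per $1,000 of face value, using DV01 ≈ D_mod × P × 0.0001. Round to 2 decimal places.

Periodic yield y = 0.0365.
  t   CF        PV=CF/(1+0.0365)^t    t·PV
  1        10.00         9.6479         9.6479
  2        10.00         9.3081        18.6162
  3        10.00         8.9803        26.9410
  4     1,010.00       875.0727     3,500.2909
  Σ                    903.0090     3,555.4959
P = 903.0090; D_Mac = 3.93739 half-year periods = 1.96869 yrs; D_mod = 1.89937 yrs.
DV01 ≈ 1.89937 × 903.0090 × 0.0001 = 0.171515.

$0.17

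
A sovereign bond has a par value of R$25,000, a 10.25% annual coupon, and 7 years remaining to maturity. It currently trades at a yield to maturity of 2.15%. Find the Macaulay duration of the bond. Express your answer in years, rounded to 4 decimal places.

Periodic yield y = 0.0215. Discount each cash flow and weight by its year:
  t   CF        PV=CF/(1+0.0215)^t    t·PV
  1     2,562.50     2,508.5658     2,508.5658
  2     2,562.50     2,455.7668     4,911.5337
  3     2,562.50     2,404.0791     7,212.2374
  4     2,562.50     2,353.4793     9,413.9174
  5     2,562.50     2,303.9445    11,519.7227
  6     2,562.50     2,255.4523    13,532.7138
  7    27,562.50    23,749.2561   166,244.7924
  Σ                 38,030.5441   215,343.4833
Price P = Σ PV = 38,030.5441.
Macaulay duration = Σ(t·PV) / P = 215,343.4833 / 38,030.5441 = 5.66238 years.

5.6624 years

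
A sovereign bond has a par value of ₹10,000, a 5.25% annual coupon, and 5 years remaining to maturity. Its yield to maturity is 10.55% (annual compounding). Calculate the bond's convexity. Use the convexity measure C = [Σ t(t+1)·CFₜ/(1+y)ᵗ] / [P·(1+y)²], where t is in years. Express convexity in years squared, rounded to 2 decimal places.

21.07

With y = 0.1055:
  t   CF        PV=CF/(1+0.1055)^t    t·PV        t(t+1)·PV
  1       525.00       474.8982       474.8982         949.7965
  2       525.00       429.5778       859.1556       2,577.4667
  3       525.00       388.5823     1,165.7470       4,662.9881
  4       525.00       351.4992     1,405.9967       7,029.9836
  5    10,525.00     6,374.2394    31,871.1970     191,227.1818
  Σ                  8,018.7969    35,776.9945     206,447.4166
P = 8,018.7969.
Convexity = Σ t(t+1)·PV / [P·(1+y)²] = 206,447.4166 / (8,018.7969 × 1.222130) = 21.06603.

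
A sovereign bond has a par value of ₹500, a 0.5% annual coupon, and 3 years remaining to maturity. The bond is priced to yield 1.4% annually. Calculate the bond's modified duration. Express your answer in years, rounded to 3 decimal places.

2.944 years

Periodic yield y = 0.014. First find Macaulay duration:
  t   CF        PV=CF/(1+0.014)^t    t·PV
  1         2.50         2.4655         2.4655
  2         2.50         2.4314         4.8629
  3       502.50       481.9724     1,445.9173
  Σ                    486.8694     1,453.2457
P = 486.8694; Macaulay duration = 1,453.2457 / 486.8694 = 2.98488 years.
Modified duration = D_Mac / (1 + y) = 2.98488 / 1.014 = 2.94367 years.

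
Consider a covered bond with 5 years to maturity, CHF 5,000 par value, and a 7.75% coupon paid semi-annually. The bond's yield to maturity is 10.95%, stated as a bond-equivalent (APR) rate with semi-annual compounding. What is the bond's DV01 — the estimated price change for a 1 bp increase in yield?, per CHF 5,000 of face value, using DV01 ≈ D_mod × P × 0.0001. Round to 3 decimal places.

Periodic yield y = 0.05475.
  t   CF        PV=CF/(1+0.05475)^t    t·PV
  1       193.75       183.6928       183.6928
  2       193.75       174.1577       348.3154
  3       193.75       165.1175       495.3525
  4       193.75       156.5466       626.1863
  5       193.75       148.4206       742.1028
  6       193.75       140.7163       844.2980
  7       193.75       133.4120       933.8842
  8       193.75       126.4869     1,011.8949
  9       193.75       119.9212     1,079.2906
  10    5,193.75     3,047.7946    30,477.9464
  Σ                  4,396.2662    36,742.9639
P = 4,396.2662; D_Mac = 8.35777 half-year periods = 4.17888 yrs; D_mod = 3.96197 yrs.
DV01 ≈ 3.96197 × 4,396.2662 × 0.0001 = 1.741785.

CHF 1.742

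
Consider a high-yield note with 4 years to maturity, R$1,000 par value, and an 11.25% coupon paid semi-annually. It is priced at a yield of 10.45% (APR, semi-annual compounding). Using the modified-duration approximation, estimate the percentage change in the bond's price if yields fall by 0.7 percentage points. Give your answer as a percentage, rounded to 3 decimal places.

+2.221%

Periodic yield y = 0.05225. Modified duration first:
  t   CF        PV=CF/(1+0.05225)^t    t·PV
  1        56.25        53.4569        53.4569
  2        56.25        50.8025       101.6049
  3        56.25        48.2798       144.8395
  4        56.25        45.8825       183.5299
  5        56.25        43.6042       218.0208
  6        56.25        41.4390       248.6338
  7        56.25        39.3813       275.6691
  8     1,056.25       702.7733     5,622.1863
  Σ                  1,025.6193     6,847.9411
P = 1,025.6193; D_Mac = 6.67688 half-year periods = 3.33844 yrs; D_mod = 3.33844/(1+0.05225) = 3.17267 yrs.
ΔP/P ≈ -D_mod · Δy = -3.17267 × (-0.007) = +0.022209 = +2.2209%.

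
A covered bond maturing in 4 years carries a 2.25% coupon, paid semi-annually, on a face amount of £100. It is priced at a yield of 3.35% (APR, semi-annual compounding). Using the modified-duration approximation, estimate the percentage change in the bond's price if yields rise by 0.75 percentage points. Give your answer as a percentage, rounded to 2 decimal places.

Periodic yield y = 0.01675. Modified duration first:
  t   CF        PV=CF/(1+0.01675)^t    t·PV
  1        1.125         1.1065         1.1065
  2        1.125         1.0882         2.1765
  3        1.125         1.0703         3.2109
  4        1.125         1.0527         4.2107
  5        1.125         1.0353         5.1767
  6        1.125         1.0183         6.1097
  7        1.125         1.0015         7.0105
  8      101.125        88.5411       708.3291
  Σ                     95.9140       737.3306
P = 95.9140; D_Mac = 7.68742 half-year periods = 3.84371 yrs; D_mod = 3.84371/(1+0.01675) = 3.78039 yrs.
ΔP/P ≈ -D_mod · Δy = -3.78039 × (+0.0075) = -0.028353 = -2.8353%.

-2.84%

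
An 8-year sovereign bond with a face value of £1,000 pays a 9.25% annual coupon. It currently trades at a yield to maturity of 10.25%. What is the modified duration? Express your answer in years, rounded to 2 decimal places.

5.38 years

Periodic yield y = 0.1025. First find Macaulay duration:
  t   CF        PV=CF/(1+0.1025)^t    t·PV
  1        92.50        83.9002        83.9002
  2        92.50        76.1000       152.2000
  3        92.50        69.0249       207.0748
  4        92.50        62.6076       250.4306
  5        92.50        56.7870       283.9349
  6        92.50        51.5075       309.0448
  7        92.50        46.7188       327.0315
  8     1,092.50       500.4868     4,003.8947
  Σ                    947.1328     5,617.5114
P = 947.1328; Macaulay duration = 5,617.5114 / 947.1328 = 5.93107 years.
Modified duration = D_Mac / (1 + y) = 5.93107 / 1.1025 = 5.37966 years.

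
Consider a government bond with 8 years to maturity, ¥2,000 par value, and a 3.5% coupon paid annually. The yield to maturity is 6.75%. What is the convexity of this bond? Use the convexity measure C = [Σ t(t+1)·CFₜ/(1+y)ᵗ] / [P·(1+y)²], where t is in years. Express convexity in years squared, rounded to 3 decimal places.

With y = 0.0675:
  t   CF        PV=CF/(1+0.0675)^t    t·PV        t(t+1)·PV
  1        70.00        65.5738        65.5738         131.1475
  2        70.00        61.4274       122.8548         368.5645
  3        70.00        57.5433       172.6298         690.5190
  4        70.00        53.9047       215.6187       1,078.0937
  5        70.00        50.4962       252.4810       1,514.8857
  6        70.00        47.3032       283.8193       1,986.7354
  7        70.00        44.3122       310.1851       2,481.4806
  8     2,070.00     1,227.5163     9,820.1306      88,381.1753
  Σ                  1,608.0770    11,243.2931      96,632.6017
P = 1,608.0770.
Convexity = Σ t(t+1)·PV / [P·(1+y)²] = 96,632.6017 / (1,608.0770 × 1.139556) = 52.73283.

52.733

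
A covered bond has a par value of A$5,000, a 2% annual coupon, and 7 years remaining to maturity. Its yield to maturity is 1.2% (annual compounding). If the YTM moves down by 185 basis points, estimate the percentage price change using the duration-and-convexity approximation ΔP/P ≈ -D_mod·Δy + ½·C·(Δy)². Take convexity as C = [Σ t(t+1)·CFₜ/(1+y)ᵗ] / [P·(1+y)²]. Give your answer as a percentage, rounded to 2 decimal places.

With y = 0.012:
  t   CF        PV=CF/(1+0.012)^t    t·PV        t(t+1)·PV
  1       100.00        98.8142        98.8142         197.6285
  2       100.00        97.6425       195.2850         585.8551
  3       100.00        96.4847       289.4541       1,157.8164
  4       100.00        95.3406       381.3625       1,906.8123
  5       100.00        94.2101       471.0505       2,826.3028
  6       100.00        93.0930       558.5579       3,909.9051
  7     5,100.00     4,691.4446    32,840.1119     262,720.8954
  Σ                  5,267.0297    34,834.6361     273,305.2156
P = 5,267.0297; D_Mac = 6.61372 yrs; D_mod = 6.53529 yrs; C = 50.66653.
Duration effect: -6.53529 × (-0.0185) = +0.120903
Convexity effect: 0.5 × 50.66653 × (-0.0185)² = +0.0086703
ΔP/P ≈ +0.120903 + 0.0086703 = +0.129573 = +12.9573%.

+12.96%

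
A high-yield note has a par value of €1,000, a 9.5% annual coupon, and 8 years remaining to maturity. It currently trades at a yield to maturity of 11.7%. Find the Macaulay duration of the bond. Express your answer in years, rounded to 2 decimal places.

5.82 years

Periodic yield y = 0.117. Discount each cash flow and weight by its year:
  t   CF        PV=CF/(1+0.117)^t    t·PV
  1        95.00        85.0492        85.0492
  2        95.00        76.1408       152.2815
  3        95.00        68.1654       204.4962
  4        95.00        61.0254       244.1018
  5        95.00        54.6333       273.1667
  6        95.00        48.9108       293.4647
  7        95.00        43.7876       306.5134
  8     1,095.00       451.8442     3,614.7538
  Σ                    889.5568     5,173.8273
Price P = Σ PV = 889.5568.
Macaulay duration = Σ(t·PV) / P = 5,173.8273 / 889.5568 = 5.81619 years.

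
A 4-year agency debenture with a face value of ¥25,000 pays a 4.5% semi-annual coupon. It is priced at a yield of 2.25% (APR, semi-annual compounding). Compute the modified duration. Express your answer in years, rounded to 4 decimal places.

Periodic yield y = 0.01125. First find Macaulay duration:
  t   CF        PV=CF/(1+0.01125)^t    t·PV
  1       562.50       556.2423       556.2423
  2       562.50       550.0542     1,100.1083
  3       562.50       543.9349     1,631.8047
  4       562.50       537.8837     2,151.5348
  5       562.50       531.8998     2,659.4992
  6       562.50       525.9825     3,155.8952
  7       562.50       520.1311     3,640.9174
  8    25,562.50    23,374.1081   186,992.8649
  Σ                 27,140.2366   201,888.8667
P = 27,140.2366; Macaulay duration = 201,888.8667 / 27,140.2366 = 7.43873 half-year periods = 3.71936 years.
Modified duration = D_Mac / (1 + y) = 3.71936 / 1.01125 = 3.67799 years.

3.6780 years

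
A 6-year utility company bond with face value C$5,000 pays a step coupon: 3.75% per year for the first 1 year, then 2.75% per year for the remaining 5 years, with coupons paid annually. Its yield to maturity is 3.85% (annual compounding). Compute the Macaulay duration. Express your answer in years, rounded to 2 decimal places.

5.55 years

Periodic yield y = 0.0385. Discount each cash flow and weight by its year:
  t   CF        PV=CF/(1+0.0385)^t    t·PV
  1       187.50       180.5489       180.5489
  2       137.50       127.4940       254.9880
  3       137.50       122.7674       368.3023
  4       137.50       118.2161       472.8645
  5       137.50       113.8335       569.1676
  6     5,137.50     4,095.5556    24,573.3338
  Σ                  4,758.4156    26,419.2051
Price P = Σ PV = 4,758.4156.
Macaulay duration = Σ(t·PV) / P = 26,419.2051 / 4,758.4156 = 5.55210 years.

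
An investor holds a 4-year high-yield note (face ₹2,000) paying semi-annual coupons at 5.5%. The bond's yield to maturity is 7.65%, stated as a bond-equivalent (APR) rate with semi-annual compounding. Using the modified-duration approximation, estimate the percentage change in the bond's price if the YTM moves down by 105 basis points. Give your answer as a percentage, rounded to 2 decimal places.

Periodic yield y = 0.03825. Modified duration first:
  t   CF        PV=CF/(1+0.03825)^t    t·PV
  1        55.00        52.9738        52.9738
  2        55.00        51.0222       102.0443
  3        55.00        49.1425       147.4274
  4        55.00        47.3320       189.3280
  5        55.00        45.5883       227.9413
  6        55.00        43.9087       263.4525
  7        55.00        42.2911       296.0378
  8     2,055.00     1,521.9357    12,175.4857
  Σ                  1,854.1942    13,454.6907
P = 1,854.1942; D_Mac = 7.25635 half-year periods = 3.62818 yrs; D_mod = 3.62818/(1+0.03825) = 3.49451 yrs.
ΔP/P ≈ -D_mod · Δy = -3.49451 × (-0.0105) = +0.036692 = +3.6692%.

+3.67%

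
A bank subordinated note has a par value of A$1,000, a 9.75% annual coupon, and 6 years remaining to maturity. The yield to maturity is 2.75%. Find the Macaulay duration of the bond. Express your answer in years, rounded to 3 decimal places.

Periodic yield y = 0.0275. Discount each cash flow and weight by its year:
  t   CF        PV=CF/(1+0.0275)^t    t·PV
  1        97.50        94.8905        94.8905
  2        97.50        92.3509       184.7017
  3        97.50        89.8792       269.6376
  4        97.50        87.4737       349.8946
  5        97.50        85.1325       425.6626
  6     1,097.50       932.6389     5,595.8337
  Σ                  1,382.3657     6,920.6207
Price P = Σ PV = 1,382.3657.
Macaulay duration = Σ(t·PV) / P = 6,920.6207 / 1,382.3657 = 5.00636 years.

5.006 years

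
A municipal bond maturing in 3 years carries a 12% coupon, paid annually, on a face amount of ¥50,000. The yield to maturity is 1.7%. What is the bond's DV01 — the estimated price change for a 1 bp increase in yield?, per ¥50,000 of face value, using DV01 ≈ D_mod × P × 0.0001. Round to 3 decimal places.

Periodic yield y = 0.017.
  t   CF        PV=CF/(1+0.017)^t    t·PV
  1     6,000.00     5,899.7050     5,899.7050
  2     6,000.00     5,801.0865    11,602.1731
  3    56,000.00    53,238.4212   159,715.2637
  Σ                 64,939.2128   177,217.1418
P = 64,939.2128; D_Mac = 2.72897 yrs; D_mod = 2.68335 yrs.
DV01 ≈ 2.68335 × 64,939.2128 × 0.0001 = 17.425481.

¥17.425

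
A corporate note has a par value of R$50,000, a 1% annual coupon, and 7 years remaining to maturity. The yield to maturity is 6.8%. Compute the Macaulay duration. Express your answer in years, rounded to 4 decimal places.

6.7416 years

Periodic yield y = 0.068. Discount each cash flow and weight by its year:
  t   CF        PV=CF/(1+0.068)^t    t·PV
  1       500.00       468.1648       468.1648
  2       500.00       438.3565       876.7131
  3       500.00       410.4462     1,231.3386
  4       500.00       384.3129     1,537.2517
  5       500.00       359.8436     1,799.2178
  6       500.00       336.9322     2,021.5931
  7    50,500.00    31,863.4362   223,044.0536
  Σ                 34,261.4924   230,978.3327
Price P = Σ PV = 34,261.4924.
Macaulay duration = Σ(t·PV) / P = 230,978.3327 / 34,261.4924 = 6.74163 years.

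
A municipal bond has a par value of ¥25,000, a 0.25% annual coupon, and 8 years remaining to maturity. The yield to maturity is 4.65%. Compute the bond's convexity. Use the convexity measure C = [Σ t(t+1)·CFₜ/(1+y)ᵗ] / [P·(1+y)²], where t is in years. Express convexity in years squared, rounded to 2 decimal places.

With y = 0.0465:
  t   CF        PV=CF/(1+0.0465)^t    t·PV        t(t+1)·PV
  1        62.50        59.7229        59.7229         119.4458
  2        62.50        57.0692       114.1383         342.4150
  3        62.50        54.5334       163.6001         654.4004
  4        62.50        52.1102       208.4410       1,042.2048
  5        62.50        49.7948       248.9739       1,493.8435
  6        62.50        47.5822       285.4933       1,998.4529
  7        62.50        45.4680       318.2757       2,546.2053
  8    25,062.50    17,422.5022   139,380.0178   1,254,420.1599
  Σ                 17,788.7828   140,778.6629   1,262,617.1277
P = 17,788.7828.
Convexity = Σ t(t+1)·PV / [P·(1+y)²] = 1,262,617.1277 / (17,788.7828 × 1.095162) = 64.81074.

64.81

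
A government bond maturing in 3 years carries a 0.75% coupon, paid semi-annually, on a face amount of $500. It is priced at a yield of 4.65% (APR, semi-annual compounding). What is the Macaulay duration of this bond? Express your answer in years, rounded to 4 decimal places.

2.9701 years

Periodic yield y = 0.02325. Discount each cash flow and weight by its period:
  t   CF        PV=CF/(1+0.02325)^t    t·PV
  1        1.875         1.8324         1.8324
  2        1.875         1.7908         3.5815
  3        1.875         1.7501         5.2502
  4        1.875         1.7103         6.8412
  5        1.875         1.6714         8.3572
  6      501.875       437.2251     2,623.3503
  Σ                    445.9800     2,649.2129
Price P = Σ PV = 445.9800.
Macaulay duration = Σ(t·PV) / P = 2,649.2129 / 445.9800 = 5.94021 half-year periods.
In years: 5.94021 / 2 = 2.97010 years.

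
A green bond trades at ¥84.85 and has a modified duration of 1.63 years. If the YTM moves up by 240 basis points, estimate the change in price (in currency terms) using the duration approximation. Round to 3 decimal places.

-¥3.319

Duration approximation: ΔP/P ≈ -D_mod · Δy = -1.63 × (+0.024) = -0.039120.
ΔP ≈ 84.85 × (-0.039120) = -3.319332.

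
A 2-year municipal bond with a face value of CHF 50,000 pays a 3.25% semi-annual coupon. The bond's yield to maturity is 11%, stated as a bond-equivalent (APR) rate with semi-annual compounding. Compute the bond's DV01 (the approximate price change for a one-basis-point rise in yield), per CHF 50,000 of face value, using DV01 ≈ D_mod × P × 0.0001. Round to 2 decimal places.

CHF 7.98

Periodic yield y = 0.055.
  t   CF        PV=CF/(1+0.055)^t    t·PV
  1       812.50       770.1422       770.1422
  2       812.50       729.9926     1,459.9852
  3       812.50       691.9361     2,075.8083
  4    50,812.50    41,016.7008   164,066.8031
  Σ                 43,208.7716   168,372.7387
P = 43,208.7716; D_Mac = 3.89673 half-year periods = 1.94836 yrs; D_mod = 1.84679 yrs.
DV01 ≈ 1.84679 × 43,208.7716 × 0.0001 = 7.979751.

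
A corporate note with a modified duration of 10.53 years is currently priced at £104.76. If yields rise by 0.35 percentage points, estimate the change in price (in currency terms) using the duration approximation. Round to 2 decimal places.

-£3.86

Duration approximation: ΔP/P ≈ -D_mod · Δy = -10.53 × (+0.0035) = -0.036855.
ΔP ≈ 104.76 × (-0.036855) = -3.8609298.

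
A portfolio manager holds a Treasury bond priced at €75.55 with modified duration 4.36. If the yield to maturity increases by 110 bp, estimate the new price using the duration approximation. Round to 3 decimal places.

€71.927

Duration approximation: ΔP/P ≈ -D_mod · Δy = -4.36 × (+0.011) = -0.047960.
New price ≈ 75.55 × (1 - 0.047960) = 71.926622.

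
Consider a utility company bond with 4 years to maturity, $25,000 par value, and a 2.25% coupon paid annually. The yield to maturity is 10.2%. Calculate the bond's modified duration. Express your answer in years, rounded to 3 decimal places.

3.490 years

Periodic yield y = 0.102. First find Macaulay duration:
  t   CF        PV=CF/(1+0.102)^t    t·PV
  1       562.50       510.4356       510.4356
  2       562.50       463.1902       926.3803
  3       562.50       420.3178     1,260.9533
  4    25,562.50    17,333.1281    69,332.5125
  Σ                 18,727.0716    72,030.2817
P = 18,727.0716; Macaulay duration = 72,030.2817 / 18,727.0716 = 3.84632 years.
Modified duration = D_Mac / (1 + y) = 3.84632 / 1.102 = 3.49031 years.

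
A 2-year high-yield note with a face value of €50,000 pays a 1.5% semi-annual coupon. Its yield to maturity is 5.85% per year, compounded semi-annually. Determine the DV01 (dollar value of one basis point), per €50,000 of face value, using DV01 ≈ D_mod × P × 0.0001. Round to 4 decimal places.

Periodic yield y = 0.02925.
  t   CF        PV=CF/(1+0.02925)^t    t·PV
  1       375.00       364.3430       364.3430
  2       375.00       353.9888       707.9776
  3       375.00       343.9289     1,031.7866
  4    50,375.00    44,888.1344   179,552.5378
  Σ                 45,950.3951   181,656.6450
P = 45,950.3951; D_Mac = 3.95332 half-year periods = 1.97666 yrs; D_mod = 1.92049 yrs.
DV01 ≈ 1.92049 × 45,950.3951 × 0.0001 = 8.824709.

€8.8247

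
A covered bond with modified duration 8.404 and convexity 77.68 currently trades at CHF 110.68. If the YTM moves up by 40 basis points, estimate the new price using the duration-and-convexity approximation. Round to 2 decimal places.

CHF 107.03

Duration effect: -D_mod·Δy = -8.404 × (+0.004) = -0.033616
Convexity effect: ½·C·(Δy)² = 0.5 × 77.68 × (0.004)² = +0.00062144
ΔP/P ≈ -0.033616 + 0.00062144 = -0.03299456
New price ≈ 110.68 × (1 - 0.03299456) = 107.0281620992.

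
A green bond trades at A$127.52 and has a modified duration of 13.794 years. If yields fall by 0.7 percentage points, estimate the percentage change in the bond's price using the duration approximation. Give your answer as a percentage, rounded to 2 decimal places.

Duration approximation: ΔP/P ≈ -D_mod · Δy = -13.794 × (-0.007) = +0.096558.
As a percentage: +9.6558%.

+9.66%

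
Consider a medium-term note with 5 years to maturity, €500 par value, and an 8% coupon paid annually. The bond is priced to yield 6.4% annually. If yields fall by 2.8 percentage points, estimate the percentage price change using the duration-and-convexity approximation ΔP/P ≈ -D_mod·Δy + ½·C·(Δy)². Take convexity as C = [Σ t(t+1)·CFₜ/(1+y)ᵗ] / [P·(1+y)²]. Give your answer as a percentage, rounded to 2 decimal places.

+12.27%

With y = 0.064:
  t   CF        PV=CF/(1+0.064)^t    t·PV        t(t+1)·PV
  1        40.00        37.5940        37.5940          75.1880
  2        40.00        35.3327        70.6654         211.9962
  3        40.00        33.2074        99.6223         398.4890
  4        40.00        31.2100       124.8399         624.1996
  5       540.00       395.9913     1,979.9564      11,879.7383
  Σ                    533.3354     2,312.6779      13,189.6111
P = 533.3354; D_Mac = 4.33625 yrs; D_mod = 4.07543 yrs; C = 21.84481.
Duration effect: -4.07543 × (-0.028) = +0.114112
Convexity effect: 0.5 × 21.84481 × (-0.028)² = +0.0085632
ΔP/P ≈ +0.114112 + 0.0085632 = +0.122675 = +12.2675%.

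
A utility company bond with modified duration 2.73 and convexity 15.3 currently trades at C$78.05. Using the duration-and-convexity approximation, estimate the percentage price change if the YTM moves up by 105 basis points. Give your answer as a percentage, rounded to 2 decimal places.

-2.78%

Duration effect: -D_mod·Δy = -2.73 × (+0.0105) = -0.028665
Convexity effect: ½·C·(Δy)² = 0.5 × 15.3 × (0.0105)² = +0.0008434125
ΔP/P ≈ -0.028665 + 0.0008434125 = -0.0278215875
= -2.78215875%.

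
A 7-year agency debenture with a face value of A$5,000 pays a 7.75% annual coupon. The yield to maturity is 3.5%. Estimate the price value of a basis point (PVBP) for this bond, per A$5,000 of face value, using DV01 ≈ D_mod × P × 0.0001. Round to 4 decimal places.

A$3.5422

Periodic yield y = 0.035.
  t   CF        PV=CF/(1+0.035)^t    t·PV
  1       387.50       374.3961       374.3961
  2       387.50       361.7354       723.4708
  3       387.50       349.5028     1,048.5084
  4       387.50       337.6839     1,350.7355
  5       387.50       326.2646     1,631.3230
  6       387.50       315.2315     1,891.3890
  7     5,387.50     4,234.5263    29,641.6841
  Σ                  6,299.3406    36,661.5069
P = 6,299.3406; D_Mac = 5.81990 yrs; D_mod = 5.62309 yrs.
DV01 ≈ 5.62309 × 6,299.3406 × 0.0001 = 3.542175.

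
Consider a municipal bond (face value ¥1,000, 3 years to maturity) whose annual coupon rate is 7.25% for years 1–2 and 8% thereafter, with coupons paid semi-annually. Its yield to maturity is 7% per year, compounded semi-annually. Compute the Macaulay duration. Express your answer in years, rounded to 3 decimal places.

Periodic yield y = 0.035. Discount each cash flow and weight by its period:
  t   CF        PV=CF/(1+0.035)^t    t·PV
  1        36.25        35.0242        35.0242
  2        36.25        33.8398        67.6795
  3        36.25        32.6954        98.0863
  4        36.25        31.5898       126.3591
  5        40.00        33.6789       168.3946
  6     1,040.00       846.0407     5,076.2440
  Σ                  1,012.8687     5,571.7877
Price P = Σ PV = 1,012.8687.
Macaulay duration = Σ(t·PV) / P = 5,571.7877 / 1,012.8687 = 5.50100 half-year periods.
In years: 5.50100 / 2 = 2.75050 years.

2.750 years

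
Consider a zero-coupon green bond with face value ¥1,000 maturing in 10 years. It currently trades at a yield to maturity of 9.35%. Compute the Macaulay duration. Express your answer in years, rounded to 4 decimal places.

A zero-coupon bond has a single cash flow at maturity, so its Macaulay duration equals its maturity: 10 years.

10.0000 years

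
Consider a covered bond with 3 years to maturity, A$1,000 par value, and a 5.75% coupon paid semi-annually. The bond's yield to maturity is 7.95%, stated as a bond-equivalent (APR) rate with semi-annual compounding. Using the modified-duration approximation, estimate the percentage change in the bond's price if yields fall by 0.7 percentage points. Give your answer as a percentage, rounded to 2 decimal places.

+1.88%

Periodic yield y = 0.03975. Modified duration first:
  t   CF        PV=CF/(1+0.03975)^t    t·PV
  1        28.75        27.6509        27.6509
  2        28.75        26.5938        53.1876
  3        28.75        25.5771        76.7313
  4        28.75        24.5993        98.3971
  5        28.75        23.6588       118.2941
  6     1,028.75       814.2097     4,885.2582
  Σ                    942.2895     5,259.5191
P = 942.2895; D_Mac = 5.58164 half-year periods = 2.79082 yrs; D_mod = 2.79082/(1+0.03975) = 2.68413 yrs.
ΔP/P ≈ -D_mod · Δy = -2.68413 × (-0.007) = +0.018789 = +1.8789%.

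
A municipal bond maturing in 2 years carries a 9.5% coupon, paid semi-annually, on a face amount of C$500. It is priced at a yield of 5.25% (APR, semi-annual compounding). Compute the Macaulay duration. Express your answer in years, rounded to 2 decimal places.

Periodic yield y = 0.02625. Discount each cash flow and weight by its period:
  t   CF        PV=CF/(1+0.02625)^t    t·PV
  1        23.75        23.1425        23.1425
  2        23.75        22.5506        45.1011
  3        23.75        21.9737        65.9212
  4       523.75       472.1841     1,888.7364
  Σ                    539.8509     2,022.9012
Price P = Σ PV = 539.8509.
Macaulay duration = Σ(t·PV) / P = 2,022.9012 / 539.8509 = 3.74715 half-year periods.
In years: 3.74715 / 2 = 1.87357 years.

1.87 years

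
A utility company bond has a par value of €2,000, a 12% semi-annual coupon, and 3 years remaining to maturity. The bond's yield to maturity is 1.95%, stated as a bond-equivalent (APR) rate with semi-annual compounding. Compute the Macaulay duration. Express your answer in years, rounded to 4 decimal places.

2.6593 years

Periodic yield y = 0.00975. Discount each cash flow and weight by its period:
  t   CF        PV=CF/(1+0.00975)^t    t·PV
  1       120.00       118.8413       118.8413
  2       120.00       117.6938       235.3876
  3       120.00       116.5573       349.6720
  4       120.00       115.4319       461.7276
  5       120.00       114.3173       571.5865
  6     2,120.00     2,000.1045    12,000.6271
  Σ                  2,582.9461    13,737.8420
Price P = Σ PV = 2,582.9461.
Macaulay duration = Σ(t·PV) / P = 13,737.8420 / 2,582.9461 = 5.31867 half-year periods.
In years: 5.31867 / 2 = 2.65934 years.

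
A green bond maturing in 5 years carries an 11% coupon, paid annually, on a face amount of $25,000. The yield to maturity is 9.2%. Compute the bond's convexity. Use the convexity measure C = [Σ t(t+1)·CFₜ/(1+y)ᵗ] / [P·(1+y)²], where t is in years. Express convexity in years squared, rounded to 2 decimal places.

19.41

With y = 0.092:
  t   CF        PV=CF/(1+0.092)^t    t·PV        t(t+1)·PV
  1     2,750.00     2,518.3150     2,518.3150       5,036.6300
  2     2,750.00     2,306.1493     4,612.2986      13,836.8957
  3     2,750.00     2,111.8583     6,335.5750      25,342.2998
  4     2,750.00     1,933.9362     7,735.7448      38,678.7238
  5    27,750.00    17,871.0387    89,355.1936     536,131.1614
  Σ                 26,741.2975   110,557.1269     619,025.7108
P = 26,741.2975.
Convexity = Σ t(t+1)·PV / [P·(1+y)²] = 619,025.7108 / (26,741.2975 × 1.192464) = 19.41248.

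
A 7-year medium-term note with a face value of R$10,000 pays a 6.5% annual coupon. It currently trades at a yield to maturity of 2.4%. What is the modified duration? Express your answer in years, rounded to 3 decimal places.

5.843 years

Periodic yield y = 0.024. First find Macaulay duration:
  t   CF        PV=CF/(1+0.024)^t    t·PV
  1       650.00       634.7656       634.7656
  2       650.00       619.8883     1,239.7766
  3       650.00       605.3597     1,816.0790
  4       650.00       591.1716     2,364.6862
  5       650.00       577.3160     2,886.5799
  6       650.00       563.7851     3,382.7108
  7    10,650.00     9,020.9009    63,146.3062
  Σ                 12,613.1872    75,470.9043
P = 12,613.1872; Macaulay duration = 75,470.9043 / 12,613.1872 = 5.98349 years.
Modified duration = D_Mac / (1 + y) = 5.98349 / 1.024 = 5.84325 years.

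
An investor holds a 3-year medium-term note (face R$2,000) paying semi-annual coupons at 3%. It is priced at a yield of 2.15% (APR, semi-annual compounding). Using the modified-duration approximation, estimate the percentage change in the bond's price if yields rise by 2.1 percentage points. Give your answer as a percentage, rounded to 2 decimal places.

Periodic yield y = 0.01075. Modified duration first:
  t   CF        PV=CF/(1+0.01075)^t    t·PV
  1        30.00        29.6809        29.6809
  2        30.00        29.3653        58.7305
  3        30.00        29.0529        87.1588
  4        30.00        28.7439       114.9757
  5        30.00        28.4382       142.1911
  6     2,030.00     1,903.8535    11,423.1213
  Σ                  2,049.1348    11,855.8584
P = 2,049.1348; D_Mac = 5.78579 half-year periods = 2.89289 yrs; D_mod = 2.89289/(1+0.01075) = 2.86213 yrs.
ΔP/P ≈ -D_mod · Δy = -2.86213 × (+0.021) = -0.060105 = -6.0105%.

-6.01%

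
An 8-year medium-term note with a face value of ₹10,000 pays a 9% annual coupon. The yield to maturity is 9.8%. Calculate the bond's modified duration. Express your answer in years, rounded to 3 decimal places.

Periodic yield y = 0.098. First find Macaulay duration:
  t   CF        PV=CF/(1+0.098)^t    t·PV
  1       900.00       819.6721       819.6721
  2       900.00       746.5138     1,493.0276
  3       900.00       679.8850     2,039.6551
  4       900.00       619.2031     2,476.8126
  5       900.00       563.9373     2,819.6864
  6       900.00       513.6041     3,081.6245
  7       900.00       467.7633     3,274.3430
  8    10,900.00     5,159.5019    41,276.0152
  Σ                  9,570.0807    57,280.8365
P = 9,570.0807; Macaulay duration = 57,280.8365 / 9,570.0807 = 5.98541 years.
Modified duration = D_Mac / (1 + y) = 5.98541 / 1.098 = 5.45119 years.

5.451 years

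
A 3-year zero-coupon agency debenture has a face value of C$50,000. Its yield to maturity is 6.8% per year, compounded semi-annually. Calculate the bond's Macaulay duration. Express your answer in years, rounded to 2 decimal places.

A zero-coupon bond has a single cash flow at maturity, so its Macaulay duration equals its maturity: 3 years.
(Equivalently: 6 semi-annual periods ÷ 2 = 3 years.)

3.00 years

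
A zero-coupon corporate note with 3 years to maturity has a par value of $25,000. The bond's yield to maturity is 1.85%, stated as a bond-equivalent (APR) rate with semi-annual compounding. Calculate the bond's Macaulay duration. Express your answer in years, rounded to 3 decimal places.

3.000 years

A zero-coupon bond has a single cash flow at maturity, so its Macaulay duration equals its maturity: 3 years.
(Equivalently: 6 semi-annual periods ÷ 2 = 3 years.)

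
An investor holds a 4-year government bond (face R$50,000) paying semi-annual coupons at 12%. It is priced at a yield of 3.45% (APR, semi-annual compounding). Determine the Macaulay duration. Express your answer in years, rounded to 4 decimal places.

Periodic yield y = 0.01725. Discount each cash flow and weight by its period:
  t   CF        PV=CF/(1+0.01725)^t    t·PV
  1     3,000.00     2,949.1275     2,949.1275
  2     3,000.00     2,899.1178     5,798.2355
  3     3,000.00     2,849.9560     8,549.8681
  4     3,000.00     2,801.6279    11,206.5118
  5     3,000.00     2,754.1194    13,770.5969
  6     3,000.00     2,707.4165    16,244.4987
  7     3,000.00     2,661.5055    18,630.5384
  8    53,000.00    46,222.5905   369,780.7240
  Σ                 65,845.4611   446,930.1009
Price P = Σ PV = 65,845.4611.
Macaulay duration = Σ(t·PV) / P = 446,930.1009 / 65,845.4611 = 6.78756 half-year periods.
In years: 6.78756 / 2 = 3.39378 years.

3.3938 years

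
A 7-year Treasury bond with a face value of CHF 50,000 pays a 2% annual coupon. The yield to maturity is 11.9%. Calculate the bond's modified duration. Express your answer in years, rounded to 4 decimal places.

Periodic yield y = 0.119. First find Macaulay duration:
  t   CF        PV=CF/(1+0.119)^t    t·PV
  1     1,000.00       893.6550       893.6550
  2     1,000.00       798.6193     1,597.2387
  3     1,000.00       713.6902     2,141.0706
  4     1,000.00       637.7929     2,551.1714
  5     1,000.00       569.9668     2,849.8341
  6     1,000.00       509.3537     3,056.1223
  7    51,000.00    23,214.5126   162,501.5884
  Σ                 27,337.5906   175,590.6806
P = 27,337.5906; Macaulay duration = 175,590.6806 / 27,337.5906 = 6.42305 years.
Modified duration = D_Mac / (1 + y) = 6.42305 / 1.119 = 5.73999 years.

5.7400 years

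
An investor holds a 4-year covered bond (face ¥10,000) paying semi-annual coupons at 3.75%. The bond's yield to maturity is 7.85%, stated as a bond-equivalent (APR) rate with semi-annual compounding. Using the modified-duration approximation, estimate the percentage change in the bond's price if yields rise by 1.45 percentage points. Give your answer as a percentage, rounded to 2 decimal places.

-5.20%

Periodic yield y = 0.03925. Modified duration first:
  t   CF        PV=CF/(1+0.03925)^t    t·PV
  1       187.50       180.4186       180.4186
  2       187.50       173.6046       347.2092
  3       187.50       167.0480       501.1439
  4       187.50       160.7390       642.9558
  5       187.50       154.6682       773.3411
  6       187.50       148.8268       892.9607
  7       187.50       143.2059     1,002.4416
  8    10,187.50     7,486.9918    59,895.9342
  Σ                  8,615.5028    64,236.4051
P = 8,615.5028; D_Mac = 7.45591 half-year periods = 3.72795 yrs; D_mod = 3.72795/(1+0.03925) = 3.58716 yrs.
ΔP/P ≈ -D_mod · Δy = -3.58716 × (+0.0145) = -0.052014 = -5.2014%.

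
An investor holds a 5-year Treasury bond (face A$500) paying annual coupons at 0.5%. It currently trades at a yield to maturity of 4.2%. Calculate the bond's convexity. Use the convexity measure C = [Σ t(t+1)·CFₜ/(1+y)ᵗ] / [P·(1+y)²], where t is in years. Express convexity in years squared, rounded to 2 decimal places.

With y = 0.042:
  t   CF        PV=CF/(1+0.042)^t    t·PV        t(t+1)·PV
  1         2.50         2.3992         2.3992           4.7985
  2         2.50         2.3025         4.6051          13.8152
  3         2.50         2.2097         6.6292          26.5166
  4         2.50         2.1207         8.4826          42.4130
  5       502.50       409.0698     2,045.3492      12,272.0955
  Σ                    418.1020     2,067.4653      12,359.6387
P = 418.1020.
Convexity = Σ t(t+1)·PV / [P·(1+y)²] = 12,359.6387 / (418.1020 × 1.085764) = 27.22627.

27.23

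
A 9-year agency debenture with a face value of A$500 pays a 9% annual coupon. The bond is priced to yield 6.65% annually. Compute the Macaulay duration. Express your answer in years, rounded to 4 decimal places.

Periodic yield y = 0.0665. Discount each cash flow and weight by its year:
  t   CF        PV=CF/(1+0.0665)^t    t·PV
  1        45.00        42.1941        42.1941
  2        45.00        39.5631        79.1263
  3        45.00        37.0962       111.2887
  4        45.00        34.7832       139.1327
  5        45.00        32.6143       163.0716
  6        45.00        30.5807       183.4842
  7        45.00        28.6739       200.7172
  8        45.00        26.8860       215.0877
  9       545.00       305.3154     2,747.8389
  Σ                    577.7069     3,881.9413
Price P = Σ PV = 577.7069.
Macaulay duration = Σ(t·PV) / P = 3,881.9413 / 577.7069 = 6.71957 years.

6.7196 years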